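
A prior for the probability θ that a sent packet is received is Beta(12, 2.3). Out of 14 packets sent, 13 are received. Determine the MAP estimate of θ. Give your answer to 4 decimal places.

θ̂_MAP = 0.9125

Prior: Beta(12, 2.3).
Data: 13 successes in 14 trials. The binomial likelihood contributes θ^13(1−θ)^1, so the posterior is Beta(12+13, 2.3+1) = Beta(25, 3.3).
For Beta(a, b) with a, b > 1 the mode is (a−1)/(a+b−2) = 24/26.3 ≈ 0.9125.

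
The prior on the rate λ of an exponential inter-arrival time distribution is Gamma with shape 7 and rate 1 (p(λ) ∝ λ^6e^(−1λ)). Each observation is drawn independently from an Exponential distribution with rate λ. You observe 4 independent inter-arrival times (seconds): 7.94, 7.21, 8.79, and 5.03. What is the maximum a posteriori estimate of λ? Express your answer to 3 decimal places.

λ̂_MAP = 0.334

The Exponential(rate=λ) likelihood is ∝ λ^n e^(−λΣtᵢ). Here n = 4 and Σtᵢ = 7.94 + 7.21 + 8.79 + 5.03 = 28.97.
Posterior ∝ λ^6e^(−1λ) · λ^4e^(−28.97λ) = λ^10e^(−29.97λ), i.e. Gamma(11, 29.97).
Mode = (a−1)/b = 10/29.97 ≈ 0.334.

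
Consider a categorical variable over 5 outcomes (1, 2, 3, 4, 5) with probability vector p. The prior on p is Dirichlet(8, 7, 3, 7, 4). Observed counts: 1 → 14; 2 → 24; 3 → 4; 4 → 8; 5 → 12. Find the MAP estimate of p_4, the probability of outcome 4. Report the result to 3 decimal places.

MAP estimate: 0.163

The posterior is Dirichlet(αᵢ + nᵢ) = Dirichlet(22, 31, 7, 15, 16).
For a Dirichlet(a₁,…,a_K) with all aᵢ > 1, the mode has j-th component (aⱼ − 1)/(Σaᵢ − K).
Here Σaᵢ = 91 and K = 5, so p_4 = (15 − 1)/(91 − 5) = 14/86 ≈ 0.163.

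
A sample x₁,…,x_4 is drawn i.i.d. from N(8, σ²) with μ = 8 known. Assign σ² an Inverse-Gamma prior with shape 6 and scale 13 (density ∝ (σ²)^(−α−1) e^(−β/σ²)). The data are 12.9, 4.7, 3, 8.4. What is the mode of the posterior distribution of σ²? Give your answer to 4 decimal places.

σ̂²_MAP = 4.7811

Sum of squared deviations about the known mean: SS = (12.9−8)² + (4.7−8)² + (3−8)² + (8.4−8)² = 60.06.
The Normal likelihood contributes (σ²)^(−n/2) exp(−SS/(2σ²)), so the posterior is Inverse-Gamma(α + n/2, β + SS/2) = Inverse-Gamma(8, 43.03).
The mode of Inverse-Gamma(a, b) is b/(a+1) = 43.03/9 ≈ 4.7811.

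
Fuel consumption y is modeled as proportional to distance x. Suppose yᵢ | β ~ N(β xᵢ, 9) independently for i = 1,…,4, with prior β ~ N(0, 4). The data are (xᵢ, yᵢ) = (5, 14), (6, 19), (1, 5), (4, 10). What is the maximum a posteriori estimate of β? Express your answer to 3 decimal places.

β̂_MAP = 2.854

log p(β | y) = −Σ(yᵢ − βxᵢ)²/(2·9) − β²/(2·4) + const.
Setting the derivative to zero: Σxᵢ(yᵢ − βxᵢ)/9 − β/4 = 0, so β = Σxᵢyᵢ / (Σxᵢ² + σ²/τ²).
Σxᵢyᵢ = 5·14 + 6·19 + 1·5 + 4·10 = 229; Σxᵢ² = 78; σ²/τ² = 2.25.
β̂_MAP = 229 / (78 + 2.25) = 229/80.25 ≈ 2.854.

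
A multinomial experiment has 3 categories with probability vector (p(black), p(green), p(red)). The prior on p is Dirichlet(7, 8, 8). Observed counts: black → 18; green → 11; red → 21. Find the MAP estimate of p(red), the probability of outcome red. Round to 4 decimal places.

MAP estimate of p(red) = 0.4000

The posterior is Dirichlet(αᵢ + nᵢ) = Dirichlet(25, 19, 29).
For a Dirichlet(a₁,…,a_K) with all aᵢ > 1, the mode has j-th component (aⱼ − 1)/(Σaᵢ − K).
Here Σaᵢ = 73 and K = 3, so p(red) = (29 − 1)/(73 − 3) = 28/70 ≈ 0.4000.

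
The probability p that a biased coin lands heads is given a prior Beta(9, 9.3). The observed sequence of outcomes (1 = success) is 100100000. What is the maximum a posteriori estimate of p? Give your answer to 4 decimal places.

Prior: Beta(9, 9.3).
Data: 2 successes in 9 trials (from the sequence). The binomial likelihood contributes p^2(1−p)^7, so the posterior is Beta(9+2, 9.3+7) = Beta(11, 16.3).
For Beta(a, b) with a, b > 1 the mode is (a−1)/(a+b−2) = 10/25.3 ≈ 0.3953.

p̂_MAP = 0.3953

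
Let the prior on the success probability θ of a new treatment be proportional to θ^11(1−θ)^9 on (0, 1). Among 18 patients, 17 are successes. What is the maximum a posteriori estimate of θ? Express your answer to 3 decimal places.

The prior density ∝ θ^11(1−θ)^9 is the kernel of Beta(12, 10).
Data: 17 successes in 18 trials. The binomial likelihood contributes θ^17(1−θ)^1, so the posterior is Beta(12+17, 10+1) = Beta(29, 11).
For Beta(a, b) with a, b > 1 the mode is (a−1)/(a+b−2) = 28/38 ≈ 0.737.

θ̂_MAP = 0.737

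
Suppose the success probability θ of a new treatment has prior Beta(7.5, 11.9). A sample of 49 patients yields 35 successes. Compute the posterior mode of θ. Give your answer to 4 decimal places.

θ̂_MAP = 0.6250

Prior: Beta(7.5, 11.9).
Data: 35 successes in 49 trials. The binomial likelihood contributes θ^35(1−θ)^14, so the posterior is Beta(7.5+35, 11.9+14) = Beta(42.5, 25.9).
For Beta(a, b) with a, b > 1 the mode is (a−1)/(a+b−2) = 41.5/66.4 ≈ 0.6250.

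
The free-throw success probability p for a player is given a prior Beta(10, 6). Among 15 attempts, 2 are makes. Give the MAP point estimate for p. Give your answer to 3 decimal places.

p̂_MAP = 0.379

Prior: Beta(10, 6).
Data: 2 successes in 15 trials. The binomial likelihood contributes p^2(1−p)^13, so the posterior is Beta(10+2, 6+13) = Beta(12, 19).
For Beta(a, b) with a, b > 1 the mode is (a−1)/(a+b−2) = 11/29 ≈ 0.379.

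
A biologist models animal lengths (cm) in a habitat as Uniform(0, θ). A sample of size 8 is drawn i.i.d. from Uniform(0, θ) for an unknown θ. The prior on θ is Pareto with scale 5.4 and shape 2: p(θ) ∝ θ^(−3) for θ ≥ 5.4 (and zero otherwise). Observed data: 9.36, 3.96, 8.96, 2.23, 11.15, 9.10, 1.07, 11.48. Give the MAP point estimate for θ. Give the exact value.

θ̂_MAP = 11.48

The Uniform(0, θ) likelihood is θ^(−n) for θ ≥ max(xᵢ), zero otherwise. Here max(xᵢ) = 11.48.
Posterior ∝ θ^(−3) · θ^(−8) = θ^(−11) on θ ≥ max(5.4, 11.48) = 11.48.
This density is strictly decreasing in θ, so the posterior mode lies at the lower boundary of the support.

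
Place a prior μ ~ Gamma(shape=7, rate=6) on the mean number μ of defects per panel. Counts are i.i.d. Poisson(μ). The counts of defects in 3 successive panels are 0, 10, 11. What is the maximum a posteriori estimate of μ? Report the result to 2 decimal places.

Σxᵢ = 0+10+11 = 21, with n = 3.
Posterior ∝ μ^6e^(−6μ) · μ^21e^(−3μ) = μ^27e^(−9μ), i.e. Gamma(shape=28, rate=9).
The mode of a Gamma(a, b) with a ≥ 1 (shape–rate) is (a−1)/b = 27/9 ≈ 3.00.

μ̂_MAP = 3.00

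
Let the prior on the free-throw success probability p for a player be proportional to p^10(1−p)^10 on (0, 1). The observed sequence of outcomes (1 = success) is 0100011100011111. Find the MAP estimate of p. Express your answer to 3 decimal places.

p̂_MAP = 0.528

The prior density ∝ p^10(1−p)^10 is the kernel of Beta(11, 11).
Data: 9 successes in 16 trials (from the sequence). The binomial likelihood contributes p^9(1−p)^7, so the posterior is Beta(11+9, 11+7) = Beta(20, 18).
For Beta(a, b) with a, b > 1 the mode is (a−1)/(a+b−2) = 19/36 ≈ 0.528.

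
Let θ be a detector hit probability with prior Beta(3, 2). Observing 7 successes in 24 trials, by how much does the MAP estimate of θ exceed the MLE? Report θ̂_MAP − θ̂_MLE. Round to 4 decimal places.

MAP − MLE = 0.0417

Posterior is Beta(10, 19); MAP = (10−1)/(29−2) = 9/27 ≈ 0.33333.
MLE ignores the prior: θ̂_MLE = k/n = 7/24 ≈ 0.29167.
Difference = 9/27 − 7/24 = 1/24 ≈ 0.0417.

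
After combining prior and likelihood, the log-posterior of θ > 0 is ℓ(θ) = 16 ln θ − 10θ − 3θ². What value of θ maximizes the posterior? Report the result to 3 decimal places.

ℓ'(θ) = 16/θ − 10 − 6θ. Setting this to zero and multiplying by θ: 6θ² + 10θ − 16 = 0.
θ = (−10 + √(10² + 4·6·16)) / (2·6) = (−10 + √484) / 12 = (−10 + 22)/12 = 1.
ℓ''(θ) = −16/θ² − 6 < 0, confirming a maximum.

θ̂_MAP = 1.000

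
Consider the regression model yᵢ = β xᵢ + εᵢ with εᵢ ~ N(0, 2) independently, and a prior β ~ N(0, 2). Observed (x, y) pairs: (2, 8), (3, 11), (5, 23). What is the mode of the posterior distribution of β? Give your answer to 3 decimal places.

log p(β | y) = −Σ(yᵢ − βxᵢ)²/(2·2) − β²/(2·2) + const.
Setting the derivative to zero: Σxᵢ(yᵢ − βxᵢ)/2 − β/2 = 0, so β = Σxᵢyᵢ / (Σxᵢ² + σ²/τ²).
Σxᵢyᵢ = 2·8 + 3·11 + 5·23 = 164; Σxᵢ² = 38; σ²/τ² = 1.
β̂_MAP = 164 / (38 + 1) = 164/39 ≈ 4.205.

β̂_MAP = 4.205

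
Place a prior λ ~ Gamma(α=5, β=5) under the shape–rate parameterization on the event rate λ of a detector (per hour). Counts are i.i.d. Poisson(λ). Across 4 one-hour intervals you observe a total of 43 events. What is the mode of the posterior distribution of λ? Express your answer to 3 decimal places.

Σxᵢ = 43, n = 4.
Posterior ∝ λ^4e^(−5λ) · λ^43e^(−4λ) = λ^47e^(−9λ), i.e. Gamma(shape=48, rate=9).
The mode of a Gamma(a, b) with a ≥ 1 (shape–rate) is (a−1)/b = 47/9 ≈ 5.222.

λ̂_MAP = 5.222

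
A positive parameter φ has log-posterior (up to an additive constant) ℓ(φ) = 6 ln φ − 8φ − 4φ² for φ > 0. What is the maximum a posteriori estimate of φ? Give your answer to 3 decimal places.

φ̂_MAP = 0.500

ℓ'(φ) = 6/φ − 8 − 8φ. Setting this to zero and multiplying by φ: 8φ² + 8φ − 6 = 0.
φ = (−8 + √(8² + 4·8·6)) / (2·8) = (−8 + √256) / 16 = (−8 + 16)/16 = 1/2.
ℓ''(φ) = −6/φ² − 8 < 0, confirming a maximum.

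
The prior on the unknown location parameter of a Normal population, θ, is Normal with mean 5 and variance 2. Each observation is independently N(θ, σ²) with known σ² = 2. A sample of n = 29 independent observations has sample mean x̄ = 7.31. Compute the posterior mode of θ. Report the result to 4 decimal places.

n = 29, x̄ = 7.31.
For a Normal prior and Normal likelihood with known variance, the posterior is Normal; its mode equals its mean, the precision-weighted average.
Prior precision 1/σ₀² = 1/2 = 0.5; data precision n/σ² = 29/2 = 14.5.
θ̂ = (0.5·5 + 14.5·7.31) / (0.5 + 14.5) = 108.495/15 = 7.2330.

θ̂_MAP = 7.2330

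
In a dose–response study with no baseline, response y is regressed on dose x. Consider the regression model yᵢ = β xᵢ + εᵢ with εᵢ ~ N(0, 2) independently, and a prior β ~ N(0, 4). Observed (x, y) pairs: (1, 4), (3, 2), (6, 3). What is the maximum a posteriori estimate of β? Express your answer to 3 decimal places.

β̂_MAP = 0.602

log p(β | y) = −Σ(yᵢ − βxᵢ)²/(2·2) − β²/(2·4) + const.
Setting the derivative to zero: Σxᵢ(yᵢ − βxᵢ)/2 − β/4 = 0, so β = Σxᵢyᵢ / (Σxᵢ² + σ²/τ²).
Σxᵢyᵢ = 1·4 + 3·2 + 6·3 = 28; Σxᵢ² = 46; σ²/τ² = 0.5.
β̂_MAP = 28 / (46 + 0.5) = 28/46.5 ≈ 0.602.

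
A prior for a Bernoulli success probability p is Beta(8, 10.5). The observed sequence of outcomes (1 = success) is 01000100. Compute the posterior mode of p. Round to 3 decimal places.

p̂_MAP = 0.367

Prior: Beta(8, 10.5).
Data: 2 successes in 8 trials (from the sequence). The binomial likelihood contributes p^2(1−p)^6, so the posterior is Beta(8+2, 10.5+6) = Beta(10, 16.5).
For Beta(a, b) with a, b > 1 the mode is (a−1)/(a+b−2) = 9/24.5 ≈ 0.367.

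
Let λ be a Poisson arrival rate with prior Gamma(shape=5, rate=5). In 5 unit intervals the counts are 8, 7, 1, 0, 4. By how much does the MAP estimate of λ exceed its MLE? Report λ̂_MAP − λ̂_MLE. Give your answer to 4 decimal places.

Σxᵢ = 20. Posterior is Gamma(25, 10); MAP = (25−1)/10 = 24/10 ≈ 2.40000.
MLE = x̄ = 20/5 ≈ 4.00000.
Difference = 24/10 − 20/5 = -8/5 ≈ -1.6000.

MAP − MLE = -1.6000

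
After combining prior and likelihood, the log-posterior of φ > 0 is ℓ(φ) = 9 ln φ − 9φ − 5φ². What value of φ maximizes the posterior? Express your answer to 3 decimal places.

ℓ'(φ) = 9/φ − 9 − 10φ. Setting this to zero and multiplying by φ: 10φ² + 9φ − 9 = 0.
φ = (−9 + √(9² + 4·10·9)) / (2·10) = (−9 + √441) / 20 = (−9 + 21)/20 = 3/5.
ℓ''(φ) = −9/φ² − 10 < 0, confirming a maximum.

φ̂_MAP = 0.600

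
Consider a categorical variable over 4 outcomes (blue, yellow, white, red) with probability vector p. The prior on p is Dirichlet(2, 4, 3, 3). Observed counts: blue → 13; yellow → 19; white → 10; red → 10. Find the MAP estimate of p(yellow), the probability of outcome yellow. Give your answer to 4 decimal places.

The posterior is Dirichlet(αᵢ + nᵢ) = Dirichlet(15, 23, 13, 13).
For a Dirichlet(a₁,…,a_K) with all aᵢ > 1, the mode has j-th component (aⱼ − 1)/(Σaᵢ − K).
Here Σaᵢ = 64 and K = 4, so p(yellow) = (23 − 1)/(64 − 4) = 22/60 ≈ 0.3667.

MAP estimate of p(yellow) = 0.3667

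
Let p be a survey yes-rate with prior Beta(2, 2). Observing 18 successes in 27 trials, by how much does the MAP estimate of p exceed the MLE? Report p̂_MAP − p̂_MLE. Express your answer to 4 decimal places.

MAP − MLE = -0.0115

Posterior is Beta(20, 11); MAP = (20−1)/(31−2) = 19/29 ≈ 0.65517.
MLE ignores the prior: p̂_MLE = k/n = 18/27 ≈ 0.66667.
Difference = 19/29 − 18/27 = -1/87 ≈ -0.0115.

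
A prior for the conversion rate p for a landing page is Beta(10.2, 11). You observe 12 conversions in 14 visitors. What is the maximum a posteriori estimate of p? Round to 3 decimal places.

Prior: Beta(10.2, 11).
Data: 12 successes in 14 trials. The binomial likelihood contributes p^12(1−p)^2, so the posterior is Beta(10.2+12, 11+2) = Beta(22.2, 13).
For Beta(a, b) with a, b > 1 the mode is (a−1)/(a+b−2) = 21.2/33.2 ≈ 0.639.

p̂_MAP = 0.639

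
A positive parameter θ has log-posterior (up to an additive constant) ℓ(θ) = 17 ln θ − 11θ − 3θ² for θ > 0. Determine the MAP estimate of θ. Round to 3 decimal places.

θ̂_MAP = 1.000

ℓ'(θ) = 17/θ − 11 − 6θ. Setting this to zero and multiplying by θ: 6θ² + 11θ − 17 = 0.
θ = (−11 + √(11² + 4·6·17)) / (2·6) = (−11 + √529) / 12 = (−11 + 23)/12 = 1.
ℓ''(θ) = −17/θ² − 6 < 0, confirming a maximum.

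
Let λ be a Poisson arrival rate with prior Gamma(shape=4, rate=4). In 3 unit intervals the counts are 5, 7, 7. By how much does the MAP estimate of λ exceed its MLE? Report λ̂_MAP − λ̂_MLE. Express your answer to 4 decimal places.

Σxᵢ = 19. Posterior is Gamma(23, 7); MAP = (23−1)/7 = 22/7 ≈ 3.14286.
MLE = x̄ = 19/3 ≈ 6.33333.
Difference = 22/7 − 19/3 = -67/21 ≈ -3.1905.

MAP − MLE = -3.1905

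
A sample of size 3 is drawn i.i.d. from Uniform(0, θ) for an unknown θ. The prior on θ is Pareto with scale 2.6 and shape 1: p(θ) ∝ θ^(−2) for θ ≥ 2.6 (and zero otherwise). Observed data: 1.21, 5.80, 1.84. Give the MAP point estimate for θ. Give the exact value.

The Uniform(0, θ) likelihood is θ^(−n) for θ ≥ max(xᵢ), zero otherwise. Here max(xᵢ) = 5.80.
Posterior ∝ θ^(−2) · θ^(−3) = θ^(−5) on θ ≥ max(2.6, 5.80) = 5.80.
This density is strictly decreasing in θ, so the posterior mode lies at the lower boundary of the support.

θ̂_MAP = 5.80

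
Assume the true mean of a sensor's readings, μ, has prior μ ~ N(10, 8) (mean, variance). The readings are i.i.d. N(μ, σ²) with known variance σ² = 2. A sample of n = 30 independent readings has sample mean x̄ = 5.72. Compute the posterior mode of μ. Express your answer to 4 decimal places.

n = 30, x̄ = 5.72.
For a Normal prior and Normal likelihood with known variance, the posterior is Normal; its mode equals its mean, the precision-weighted average.
Prior precision 1/σ₀² = 1/8 = 0.125; data precision n/σ² = 30/2 = 15.
μ̂ = (0.125·10 + 15·5.72) / (0.125 + 15) = 87.05/15.125 = 3482/605 ≈ 5.7554.

μ̂_MAP = 5.7554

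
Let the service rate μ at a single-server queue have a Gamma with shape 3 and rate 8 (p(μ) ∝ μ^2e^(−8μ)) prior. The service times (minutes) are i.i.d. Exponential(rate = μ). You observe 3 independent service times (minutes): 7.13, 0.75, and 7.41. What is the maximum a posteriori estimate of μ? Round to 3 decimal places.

The Exponential(rate=μ) likelihood is ∝ μ^n e^(−μΣtᵢ). Here n = 3 and Σtᵢ = 7.13 + 0.75 + 7.41 = 15.29.
Posterior ∝ μ^2e^(−8μ) · μ^3e^(−15.29μ) = μ^5e^(−23.29μ), i.e. Gamma(6, 23.29).
Mode = (a−1)/b = 5/23.29 ≈ 0.215.

μ̂_MAP = 0.215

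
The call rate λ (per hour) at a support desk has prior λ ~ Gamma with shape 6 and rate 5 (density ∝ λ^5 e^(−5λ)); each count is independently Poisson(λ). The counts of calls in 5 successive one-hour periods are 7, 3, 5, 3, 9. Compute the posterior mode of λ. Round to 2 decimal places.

Σxᵢ = 7+3+5+3+9 = 27, with n = 5.
Posterior ∝ λ^5e^(−5λ) · λ^27e^(−5λ) = λ^32e^(−10λ), i.e. Gamma(shape=33, rate=10).
The mode of a Gamma(a, b) with a ≥ 1 (shape–rate) is (a−1)/b = 32/10 ≈ 3.20.

λ̂_MAP = 3.20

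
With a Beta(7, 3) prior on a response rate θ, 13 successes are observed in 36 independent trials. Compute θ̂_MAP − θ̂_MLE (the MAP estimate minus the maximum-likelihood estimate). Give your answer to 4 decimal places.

Posterior is Beta(20, 26); MAP = (20−1)/(46−2) = 19/44 ≈ 0.43182.
MLE ignores the prior: θ̂_MLE = k/n = 13/36 ≈ 0.36111.
Difference = 19/44 − 13/36 = 7/99 ≈ 0.0707.

MAP − MLE = 0.0707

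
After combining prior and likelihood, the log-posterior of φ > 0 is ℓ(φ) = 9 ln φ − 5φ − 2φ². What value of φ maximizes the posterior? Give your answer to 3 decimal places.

φ̂_MAP = 1.000

ℓ'(φ) = 9/φ − 5 − 4φ. Setting this to zero and multiplying by φ: 4φ² + 5φ − 9 = 0.
φ = (−5 + √(5² + 4·4·9)) / (2·4) = (−5 + √169) / 8 = (−5 + 13)/8 = 1.
ℓ''(φ) = −9/φ² − 4 < 0, confirming a maximum.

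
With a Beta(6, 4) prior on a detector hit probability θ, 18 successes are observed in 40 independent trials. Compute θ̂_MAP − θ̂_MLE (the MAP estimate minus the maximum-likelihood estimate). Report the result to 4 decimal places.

MAP − MLE = 0.0292

Posterior is Beta(24, 26); MAP = (24−1)/(50−2) = 23/48 ≈ 0.47917.
MLE ignores the prior: θ̂_MLE = k/n = 18/40 ≈ 0.45000.
Difference = 23/48 − 18/40 = 7/240 ≈ 0.0292.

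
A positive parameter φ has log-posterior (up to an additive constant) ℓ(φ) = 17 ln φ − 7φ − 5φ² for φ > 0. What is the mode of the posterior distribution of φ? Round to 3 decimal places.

ℓ'(φ) = 17/φ − 7 − 10φ. Setting this to zero and multiplying by φ: 10φ² + 7φ − 17 = 0.
φ = (−7 + √(7² + 4·10·17)) / (2·10) = (−7 + √729) / 20 = (−7 + 27)/20 = 1.
ℓ''(φ) = −17/φ² − 10 < 0, confirming a maximum.

φ̂_MAP = 1.000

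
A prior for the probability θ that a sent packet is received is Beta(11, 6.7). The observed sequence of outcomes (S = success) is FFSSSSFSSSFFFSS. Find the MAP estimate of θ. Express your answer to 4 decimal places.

Prior: Beta(11, 6.7).
Data: 9 successes in 15 trials (from the sequence). The binomial likelihood contributes θ^9(1−θ)^6, so the posterior is Beta(11+9, 6.7+6) = Beta(20, 12.7).
For Beta(a, b) with a, b > 1 the mode is (a−1)/(a+b−2) = 19/30.7 ≈ 0.6189.

θ̂_MAP = 0.6189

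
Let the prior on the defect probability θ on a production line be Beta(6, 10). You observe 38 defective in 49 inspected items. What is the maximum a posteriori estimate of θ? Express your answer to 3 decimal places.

Prior: Beta(6, 10).
Data: 38 successes in 49 trials. The binomial likelihood contributes θ^38(1−θ)^11, so the posterior is Beta(6+38, 10+11) = Beta(44, 21).
For Beta(a, b) with a, b > 1 the mode is (a−1)/(a+b−2) = 43/63 ≈ 0.683.

θ̂_MAP = 0.683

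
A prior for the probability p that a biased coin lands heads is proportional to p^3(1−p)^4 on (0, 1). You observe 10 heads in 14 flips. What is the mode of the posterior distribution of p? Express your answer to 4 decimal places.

The prior density ∝ p^3(1−p)^4 is the kernel of Beta(4, 5).
Data: 10 successes in 14 trials. The binomial likelihood contributes p^10(1−p)^4, so the posterior is Beta(4+10, 5+4) = Beta(14, 9).
For Beta(a, b) with a, b > 1 the mode is (a−1)/(a+b−2) = 13/21 ≈ 0.6190.

p̂_MAP = 0.6190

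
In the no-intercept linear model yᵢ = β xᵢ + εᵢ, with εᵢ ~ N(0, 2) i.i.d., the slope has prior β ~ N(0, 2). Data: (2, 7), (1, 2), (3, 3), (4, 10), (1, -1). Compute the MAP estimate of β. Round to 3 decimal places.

β̂_MAP = 2.000

log p(β | y) = −Σ(yᵢ − βxᵢ)²/(2·2) − β²/(2·2) + const.
Setting the derivative to zero: Σxᵢ(yᵢ − βxᵢ)/2 − β/2 = 0, so β = Σxᵢyᵢ / (Σxᵢ² + σ²/τ²).
Σxᵢyᵢ = 2·7 + 1·2 + 3·3 + 4·10 + 1·(-1) = 64; Σxᵢ² = 31; σ²/τ² = 1.
β̂_MAP = 64 / (31 + 1) = 64/32 ≈ 2.000.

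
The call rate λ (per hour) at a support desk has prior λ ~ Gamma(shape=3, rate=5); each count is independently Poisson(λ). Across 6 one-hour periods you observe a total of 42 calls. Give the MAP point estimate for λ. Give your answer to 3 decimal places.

Σxᵢ = 42, n = 6.
Posterior ∝ λ^2e^(−5λ) · λ^42e^(−6λ) = λ^44e^(−11λ), i.e. Gamma(shape=45, rate=11).
The mode of a Gamma(a, b) with a ≥ 1 (shape–rate) is (a−1)/b = 44/11 ≈ 4.000.

λ̂_MAP = 4.000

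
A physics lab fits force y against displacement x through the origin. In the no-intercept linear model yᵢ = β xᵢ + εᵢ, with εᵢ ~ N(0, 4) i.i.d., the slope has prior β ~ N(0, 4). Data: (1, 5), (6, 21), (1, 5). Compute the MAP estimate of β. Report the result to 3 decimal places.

log p(β | y) = −Σ(yᵢ − βxᵢ)²/(2·4) − β²/(2·4) + const.
Setting the derivative to zero: Σxᵢ(yᵢ − βxᵢ)/4 − β/4 = 0, so β = Σxᵢyᵢ / (Σxᵢ² + σ²/τ²).
Σxᵢyᵢ = 1·5 + 6·21 + 1·5 = 136; Σxᵢ² = 38; σ²/τ² = 1.
β̂_MAP = 136 / (38 + 1) = 136/39 ≈ 3.487.

β̂_MAP = 3.487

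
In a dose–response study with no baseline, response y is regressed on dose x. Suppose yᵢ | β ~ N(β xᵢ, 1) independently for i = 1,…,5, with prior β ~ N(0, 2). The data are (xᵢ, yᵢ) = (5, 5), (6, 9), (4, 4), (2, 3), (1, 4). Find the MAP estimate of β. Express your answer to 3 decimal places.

β̂_MAP = 1.273

log p(β | y) = −Σ(yᵢ − βxᵢ)²/(2·1) − β²/(2·2) + const.
Setting the derivative to zero: Σxᵢ(yᵢ − βxᵢ)/1 − β/2 = 0, so β = Σxᵢyᵢ / (Σxᵢ² + σ²/τ²).
Σxᵢyᵢ = 5·5 + 6·9 + 4·4 + 2·3 + 1·4 = 105; Σxᵢ² = 82; σ²/τ² = 0.5.
β̂_MAP = 105 / (82 + 0.5) = 105/82.5 ≈ 1.273.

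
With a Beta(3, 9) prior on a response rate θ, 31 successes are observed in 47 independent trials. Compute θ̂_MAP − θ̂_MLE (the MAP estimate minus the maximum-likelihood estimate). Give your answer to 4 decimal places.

MAP − MLE = -0.0806

Posterior is Beta(34, 25); MAP = (34−1)/(59−2) = 33/57 ≈ 0.57895.
MLE ignores the prior: θ̂_MLE = k/n = 31/47 ≈ 0.65957.
Difference = 33/57 − 31/47 = -72/893 ≈ -0.0806.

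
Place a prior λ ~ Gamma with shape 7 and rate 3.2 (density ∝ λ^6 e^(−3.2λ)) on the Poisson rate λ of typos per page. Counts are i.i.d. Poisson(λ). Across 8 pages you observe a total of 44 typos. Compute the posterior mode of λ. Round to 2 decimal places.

λ̂_MAP = 4.46

Σxᵢ = 44, n = 8.
Posterior ∝ λ^6e^(−3.2λ) · λ^44e^(−8λ) = λ^50e^(−11.2λ), i.e. Gamma(shape=51, rate=11.2).
The mode of a Gamma(a, b) with a ≥ 1 (shape–rate) is (a−1)/b = 50/11.2 ≈ 4.46.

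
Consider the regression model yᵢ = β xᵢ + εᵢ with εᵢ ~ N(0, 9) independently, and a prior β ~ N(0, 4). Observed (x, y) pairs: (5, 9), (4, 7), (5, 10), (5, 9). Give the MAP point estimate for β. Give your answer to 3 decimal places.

log p(β | y) = −Σ(yᵢ − βxᵢ)²/(2·9) − β²/(2·4) + const.
Setting the derivative to zero: Σxᵢ(yᵢ − βxᵢ)/9 − β/4 = 0, so β = Σxᵢyᵢ / (Σxᵢ² + σ²/τ²).
Σxᵢyᵢ = 5·9 + 4·7 + 5·10 + 5·9 = 168; Σxᵢ² = 91; σ²/τ² = 2.25.
β̂_MAP = 168 / (91 + 2.25) = 168/93.25 ≈ 1.802.

β̂_MAP = 1.802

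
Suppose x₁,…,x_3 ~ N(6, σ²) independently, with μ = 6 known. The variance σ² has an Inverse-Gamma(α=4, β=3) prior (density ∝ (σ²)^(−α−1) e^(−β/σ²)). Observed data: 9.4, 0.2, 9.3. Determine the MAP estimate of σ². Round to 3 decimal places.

σ̂²_MAP = 4.776

Sum of squared deviations about the known mean: SS = (9.4−6)² + (0.2−6)² + (9.3−6)² = 56.09.
The Normal likelihood contributes (σ²)^(−n/2) exp(−SS/(2σ²)), so the posterior is Inverse-Gamma(α + n/2, β + SS/2) = Inverse-Gamma(5.5, 31.045).
The mode of Inverse-Gamma(a, b) is b/(a+1) = 31.045/6.5 ≈ 4.776.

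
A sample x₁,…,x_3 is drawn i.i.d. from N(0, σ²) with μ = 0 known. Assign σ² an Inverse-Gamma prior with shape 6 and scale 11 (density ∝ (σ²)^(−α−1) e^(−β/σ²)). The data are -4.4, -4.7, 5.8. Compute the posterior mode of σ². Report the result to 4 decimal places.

σ̂²_MAP = 5.7112

Sum of squared deviations about the known mean: SS = (-4.4−0)² + (-4.7−0)² + (5.8−0)² = 75.09.
The Normal likelihood contributes (σ²)^(−n/2) exp(−SS/(2σ²)), so the posterior is Inverse-Gamma(α + n/2, β + SS/2) = Inverse-Gamma(7.5, 48.545).
The mode of Inverse-Gamma(a, b) is b/(a+1) = 48.545/8.5 ≈ 5.7112.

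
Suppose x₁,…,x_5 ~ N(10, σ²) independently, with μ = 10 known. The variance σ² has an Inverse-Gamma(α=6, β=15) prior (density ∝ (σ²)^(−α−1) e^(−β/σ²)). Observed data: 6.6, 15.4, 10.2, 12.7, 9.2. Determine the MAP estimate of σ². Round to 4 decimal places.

Sum of squared deviations about the known mean: SS = (6.6−10)² + (15.4−10)² + (10.2−10)² + (12.7−10)² + (9.2−10)² = 48.69.
The Normal likelihood contributes (σ²)^(−n/2) exp(−SS/(2σ²)), so the posterior is Inverse-Gamma(α + n/2, β + SS/2) = Inverse-Gamma(8.5, 39.345).
The mode of Inverse-Gamma(a, b) is b/(a+1) = 39.345/9.5 ≈ 4.1416.

σ̂²_MAP = 4.1416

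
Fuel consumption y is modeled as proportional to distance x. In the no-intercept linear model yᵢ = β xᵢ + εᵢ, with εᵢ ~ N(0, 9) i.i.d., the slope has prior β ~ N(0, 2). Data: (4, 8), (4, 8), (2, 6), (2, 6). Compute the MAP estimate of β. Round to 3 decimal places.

β̂_MAP = 1.978

log p(β | y) = −Σ(yᵢ − βxᵢ)²/(2·9) − β²/(2·2) + const.
Setting the derivative to zero: Σxᵢ(yᵢ − βxᵢ)/9 − β/2 = 0, so β = Σxᵢyᵢ / (Σxᵢ² + σ²/τ²).
Σxᵢyᵢ = 4·8 + 4·8 + 2·6 + 2·6 = 88; Σxᵢ² = 40; σ²/τ² = 4.5.
β̂_MAP = 88 / (40 + 4.5) = 88/44.5 ≈ 1.978.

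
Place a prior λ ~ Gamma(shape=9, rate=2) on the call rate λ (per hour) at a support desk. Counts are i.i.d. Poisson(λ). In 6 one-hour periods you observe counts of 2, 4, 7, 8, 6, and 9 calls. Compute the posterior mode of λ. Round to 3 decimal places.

Σxᵢ = 2+4+7+8+6+9 = 36, with n = 6.
Posterior ∝ λ^8e^(−2λ) · λ^36e^(−6λ) = λ^44e^(−8λ), i.e. Gamma(shape=45, rate=8).
The mode of a Gamma(a, b) with a ≥ 1 (shape–rate) is (a−1)/b = 44/8 ≈ 5.500.

λ̂_MAP = 5.500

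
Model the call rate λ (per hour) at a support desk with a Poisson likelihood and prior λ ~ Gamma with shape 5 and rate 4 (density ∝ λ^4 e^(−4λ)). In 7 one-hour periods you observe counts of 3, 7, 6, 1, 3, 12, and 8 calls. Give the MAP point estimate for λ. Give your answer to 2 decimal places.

Σxᵢ = 3+7+6+1+3+12+8 = 40, with n = 7.
Posterior ∝ λ^4e^(−4λ) · λ^40e^(−7λ) = λ^44e^(−11λ), i.e. Gamma(shape=45, rate=11).
The mode of a Gamma(a, b) with a ≥ 1 (shape–rate) is (a−1)/b = 44/11 ≈ 4.00.

λ̂_MAP = 4.00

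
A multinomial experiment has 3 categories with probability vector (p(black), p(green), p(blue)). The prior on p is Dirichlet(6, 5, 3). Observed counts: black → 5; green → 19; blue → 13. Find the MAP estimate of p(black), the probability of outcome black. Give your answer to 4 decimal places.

The posterior is Dirichlet(αᵢ + nᵢ) = Dirichlet(11, 24, 16).
For a Dirichlet(a₁,…,a_K) with all aᵢ > 1, the mode has j-th component (aⱼ − 1)/(Σaᵢ − K).
Here Σaᵢ = 51 and K = 3, so p(black) = (11 − 1)/(51 − 3) = 10/48 ≈ 0.2083.

MAP estimate of p(black) = 0.2083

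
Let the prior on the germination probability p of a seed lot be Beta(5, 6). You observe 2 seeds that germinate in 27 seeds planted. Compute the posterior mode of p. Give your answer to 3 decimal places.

Prior: Beta(5, 6).
Data: 2 successes in 27 trials. The binomial likelihood contributes p^2(1−p)^25, so the posterior is Beta(5+2, 6+25) = Beta(7, 31).
For Beta(a, b) with a, b > 1 the mode is (a−1)/(a+b−2) = 6/36 ≈ 0.167.

p̂_MAP = 0.167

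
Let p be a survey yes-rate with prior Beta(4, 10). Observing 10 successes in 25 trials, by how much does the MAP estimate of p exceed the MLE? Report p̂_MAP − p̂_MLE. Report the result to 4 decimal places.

MAP − MLE = -0.0486

Posterior is Beta(14, 25); MAP = (14−1)/(39−2) = 13/37 ≈ 0.35135.
MLE ignores the prior: p̂_MLE = k/n = 10/25 ≈ 0.40000.
Difference = 13/37 − 10/25 = -9/185 ≈ -0.0486.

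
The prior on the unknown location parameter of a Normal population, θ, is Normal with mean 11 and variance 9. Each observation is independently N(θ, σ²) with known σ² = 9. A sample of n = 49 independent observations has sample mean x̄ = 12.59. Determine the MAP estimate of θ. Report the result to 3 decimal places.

n = 49, x̄ = 12.59.
For a Normal prior and Normal likelihood with known variance, the posterior is Normal; its mode equals its mean, the precision-weighted average.
Prior precision 1/σ₀² = 1/9; data precision n/σ² = 49/9.
θ̂ = ((1/9)·11 + (49/9)·12.59) / (1/9 + 49/9) = (62791/900)/(50/9) = 12.5582 ≈ 12.558.

θ̂_MAP = 12.558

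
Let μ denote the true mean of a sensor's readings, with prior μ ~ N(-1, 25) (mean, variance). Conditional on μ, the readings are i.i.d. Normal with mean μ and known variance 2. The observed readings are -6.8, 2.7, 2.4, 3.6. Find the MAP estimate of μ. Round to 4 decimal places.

n = 4; x̄ = ((-6.8) + 2.7 + 2.4 + 3.6)/4 = 1.9/4 = 0.475.
For a Normal prior and Normal likelihood with known variance, the posterior is Normal; its mode equals its mean, the precision-weighted average.
Prior precision 1/σ₀² = 1/25 = 0.04; data precision n/σ² = 4/2 = 2.
μ̂ = (0.04·(-1) + 2·0.475) / (0.04 + 2) = 0.91/2.04 = 91/204 ≈ 0.4461.

μ̂_MAP = 0.4461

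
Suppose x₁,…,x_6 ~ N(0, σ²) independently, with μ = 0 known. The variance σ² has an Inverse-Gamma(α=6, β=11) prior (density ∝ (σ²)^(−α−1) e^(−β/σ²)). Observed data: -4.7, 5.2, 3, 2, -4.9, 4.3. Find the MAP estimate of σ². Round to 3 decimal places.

σ̂²_MAP = 6.332

Sum of squared deviations about the known mean: SS = (-4.7−0)² + (5.2−0)² + (3−0)² + (2−0)² + (-4.9−0)² + (4.3−0)² = 104.63.
The Normal likelihood contributes (σ²)^(−n/2) exp(−SS/(2σ²)), so the posterior is Inverse-Gamma(α + n/2, β + SS/2) = Inverse-Gamma(9, 63.315).
The mode of Inverse-Gamma(a, b) is b/(a+1) = 63.315/10 ≈ 6.332.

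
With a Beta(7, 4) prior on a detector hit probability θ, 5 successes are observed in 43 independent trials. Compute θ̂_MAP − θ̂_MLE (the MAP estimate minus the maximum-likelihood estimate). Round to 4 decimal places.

MAP − MLE = 0.0953

Posterior is Beta(12, 42); MAP = (12−1)/(54−2) = 11/52 ≈ 0.21154.
MLE ignores the prior: θ̂_MLE = k/n = 5/43 ≈ 0.11628.
Difference = 11/52 − 5/43 = 213/2236 ≈ 0.0953.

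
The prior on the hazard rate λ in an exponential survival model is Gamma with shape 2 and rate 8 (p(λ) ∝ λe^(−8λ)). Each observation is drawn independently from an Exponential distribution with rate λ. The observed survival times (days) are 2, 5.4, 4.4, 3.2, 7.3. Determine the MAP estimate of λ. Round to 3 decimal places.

The Exponential(rate=λ) likelihood is ∝ λ^n e^(−λΣtᵢ). Here n = 5 and Σtᵢ = 2 + 5.4 + 4.4 + 3.2 + 7.3 = 22.3.
Posterior ∝ λe^(−8λ) · λ^5e^(−22.3λ) = λ^6e^(−30.3λ), i.e. Gamma(7, 30.3).
Mode = (a−1)/b = 6/30.3 ≈ 0.198.

λ̂_MAP = 0.198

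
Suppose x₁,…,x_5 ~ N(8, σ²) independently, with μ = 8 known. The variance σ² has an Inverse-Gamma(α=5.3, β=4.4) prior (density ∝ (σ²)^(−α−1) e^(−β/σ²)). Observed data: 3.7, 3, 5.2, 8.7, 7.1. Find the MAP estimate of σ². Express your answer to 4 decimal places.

σ̂²_MAP = 3.4903

Sum of squared deviations about the known mean: SS = (3.7−8)² + (3−8)² + (5.2−8)² + (8.7−8)² + (7.1−8)² = 52.63.
The Normal likelihood contributes (σ²)^(−n/2) exp(−SS/(2σ²)), so the posterior is Inverse-Gamma(α + n/2, β + SS/2) = Inverse-Gamma(7.8, 30.715).
The mode of Inverse-Gamma(a, b) is b/(a+1) = 30.715/8.8 ≈ 3.4903.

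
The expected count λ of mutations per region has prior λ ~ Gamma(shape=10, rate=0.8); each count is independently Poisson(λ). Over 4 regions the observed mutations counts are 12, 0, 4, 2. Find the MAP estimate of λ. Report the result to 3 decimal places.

Σxᵢ = 12+0+4+2 = 18, with n = 4.
Posterior ∝ λ^9e^(−0.8λ) · λ^18e^(−4λ) = λ^27e^(−4.8λ), i.e. Gamma(shape=28, rate=4.8).
The mode of a Gamma(a, b) with a ≥ 1 (shape–rate) is (a−1)/b = 27/4.8 ≈ 5.625.

λ̂_MAP = 5.625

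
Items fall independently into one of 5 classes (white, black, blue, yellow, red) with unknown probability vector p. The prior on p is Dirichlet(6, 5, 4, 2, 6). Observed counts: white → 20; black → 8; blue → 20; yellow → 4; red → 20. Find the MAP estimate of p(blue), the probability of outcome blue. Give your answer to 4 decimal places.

MAP estimate of p(blue) = 0.2556

The posterior is Dirichlet(αᵢ + nᵢ) = Dirichlet(26, 13, 24, 6, 26).
For a Dirichlet(a₁,…,a_K) with all aᵢ > 1, the mode has j-th component (aⱼ − 1)/(Σaᵢ − K).
Here Σaᵢ = 95 and K = 5, so p(blue) = (24 − 1)/(95 − 5) = 23/90 ≈ 0.2556.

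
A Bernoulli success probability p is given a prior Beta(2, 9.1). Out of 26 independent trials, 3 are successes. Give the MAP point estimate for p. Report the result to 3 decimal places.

Prior: Beta(2, 9.1).
Data: 3 successes in 26 trials. The binomial likelihood contributes p^3(1−p)^23, so the posterior is Beta(2+3, 9.1+23) = Beta(5, 32.1).
For Beta(a, b) with a, b > 1 the mode is (a−1)/(a+b−2) = 4/35.1 ≈ 0.114.

p̂_MAP = 0.114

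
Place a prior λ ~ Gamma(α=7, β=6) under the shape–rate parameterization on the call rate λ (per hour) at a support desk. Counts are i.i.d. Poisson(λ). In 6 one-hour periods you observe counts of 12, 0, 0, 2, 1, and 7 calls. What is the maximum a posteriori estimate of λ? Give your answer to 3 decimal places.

Σxᵢ = 12+0+0+2+1+7 = 22, with n = 6.
Posterior ∝ λ^6e^(−6λ) · λ^22e^(−6λ) = λ^28e^(−12λ), i.e. Gamma(shape=29, rate=12).
The mode of a Gamma(a, b) with a ≥ 1 (shape–rate) is (a−1)/b = 28/12 ≈ 2.333.

λ̂_MAP = 2.333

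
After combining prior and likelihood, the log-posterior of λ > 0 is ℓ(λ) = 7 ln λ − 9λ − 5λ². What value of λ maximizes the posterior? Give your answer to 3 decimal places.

ℓ'(λ) = 7/λ − 9 − 10λ. Setting this to zero and multiplying by λ: 10λ² + 9λ − 7 = 0.
λ = (−9 + √(9² + 4·10·7)) / (2·10) = (−9 + √361) / 20 = (−9 + 19)/20 = 1/2.
ℓ''(λ) = −7/λ² − 10 < 0, confirming a maximum.

λ̂_MAP = 0.500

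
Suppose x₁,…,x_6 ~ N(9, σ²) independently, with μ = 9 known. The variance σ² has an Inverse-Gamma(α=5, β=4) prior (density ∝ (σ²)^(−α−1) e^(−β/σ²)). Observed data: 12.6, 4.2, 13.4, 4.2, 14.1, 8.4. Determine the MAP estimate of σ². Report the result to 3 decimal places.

Sum of squared deviations about the known mean: SS = (12.6−9)² + (4.2−9)² + (13.4−9)² + (4.2−9)² + (14.1−9)² + (8.4−9)² = 104.77.
The Normal likelihood contributes (σ²)^(−n/2) exp(−SS/(2σ²)), so the posterior is Inverse-Gamma(α + n/2, β + SS/2) = Inverse-Gamma(8, 56.385).
The mode of Inverse-Gamma(a, b) is b/(a+1) = 56.385/9 ≈ 6.265.

σ̂²_MAP = 6.265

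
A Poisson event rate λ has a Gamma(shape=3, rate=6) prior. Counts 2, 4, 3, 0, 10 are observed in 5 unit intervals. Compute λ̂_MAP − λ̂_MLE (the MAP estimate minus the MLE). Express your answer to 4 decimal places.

MAP − MLE = -1.8909

Σxᵢ = 19. Posterior is Gamma(22, 11); MAP = (22−1)/11 = 21/11 ≈ 1.90909.
MLE = x̄ = 19/5 ≈ 3.80000.
Difference = 21/11 − 19/5 = -104/55 ≈ -1.8909.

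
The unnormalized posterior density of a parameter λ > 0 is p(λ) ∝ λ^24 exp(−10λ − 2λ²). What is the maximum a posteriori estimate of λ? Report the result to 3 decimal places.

ℓ'(λ) = 24/λ − 10 − 4λ. Setting this to zero and multiplying by λ: 4λ² + 10λ − 24 = 0.
λ = (−10 + √(10² + 4·4·24)) / (2·4) = (−10 + √484) / 8 = (−10 + 22)/8 = 3/2.
ℓ''(λ) = −24/λ² − 4 < 0, confirming a maximum.

λ̂_MAP = 1.500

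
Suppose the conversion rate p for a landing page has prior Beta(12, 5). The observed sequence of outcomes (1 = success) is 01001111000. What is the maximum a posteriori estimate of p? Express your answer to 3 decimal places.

Prior: Beta(12, 5).
Data: 5 successes in 11 trials (from the sequence). The binomial likelihood contributes p^5(1−p)^6, so the posterior is Beta(12+5, 5+6) = Beta(17, 11).
For Beta(a, b) with a, b > 1 the mode is (a−1)/(a+b−2) = 16/26 ≈ 0.615.

p̂_MAP = 0.615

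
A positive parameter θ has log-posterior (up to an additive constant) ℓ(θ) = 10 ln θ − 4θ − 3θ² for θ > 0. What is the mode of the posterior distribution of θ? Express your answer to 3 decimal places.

ℓ'(θ) = 10/θ − 4 − 6θ. Setting this to zero and multiplying by θ: 6θ² + 4θ − 10 = 0.
θ = (−4 + √(4² + 4·6·10)) / (2·6) = (−4 + √256) / 12 = (−4 + 16)/12 = 1.
ℓ''(θ) = −10/θ² − 6 < 0, confirming a maximum.

θ̂_MAP = 1.000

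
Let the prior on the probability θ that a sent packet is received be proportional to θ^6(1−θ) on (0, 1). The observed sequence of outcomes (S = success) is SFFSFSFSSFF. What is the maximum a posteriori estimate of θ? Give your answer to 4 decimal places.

θ̂_MAP = 0.6111

The prior density ∝ θ^6(1−θ)^1 is the kernel of Beta(7, 2).
Data: 5 successes in 11 trials (from the sequence). The binomial likelihood contributes θ^5(1−θ)^6, so the posterior is Beta(7+5, 2+6) = Beta(12, 8).
For Beta(a, b) with a, b > 1 the mode is (a−1)/(a+b−2) = 11/18 ≈ 0.6111.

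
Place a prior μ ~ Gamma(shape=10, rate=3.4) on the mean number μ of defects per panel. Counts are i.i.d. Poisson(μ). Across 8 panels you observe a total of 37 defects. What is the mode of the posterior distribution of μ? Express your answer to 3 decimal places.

Σxᵢ = 37, n = 8.
Posterior ∝ μ^9e^(−3.4μ) · μ^37e^(−8μ) = μ^46e^(−11.4μ), i.e. Gamma(shape=47, rate=11.4).
The mode of a Gamma(a, b) with a ≥ 1 (shape–rate) is (a−1)/b = 46/11.4 ≈ 4.035.

μ̂_MAP = 4.035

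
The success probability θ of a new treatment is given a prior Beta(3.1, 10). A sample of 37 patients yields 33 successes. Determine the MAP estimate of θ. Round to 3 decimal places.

Prior: Beta(3.1, 10).
Data: 33 successes in 37 trials. The binomial likelihood contributes θ^33(1−θ)^4, so the posterior is Beta(3.1+33, 10+4) = Beta(36.1, 14).
For Beta(a, b) with a, b > 1 the mode is (a−1)/(a+b−2) = 35.1/48.1 ≈ 0.730.

θ̂_MAP = 0.730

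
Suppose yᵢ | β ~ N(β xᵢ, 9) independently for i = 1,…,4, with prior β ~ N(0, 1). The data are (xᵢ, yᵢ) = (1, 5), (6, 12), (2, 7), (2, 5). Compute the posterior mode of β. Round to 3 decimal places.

log p(β | y) = −Σ(yᵢ − βxᵢ)²/(2·9) − β²/(2·1) + const.
Setting the derivative to zero: Σxᵢ(yᵢ − βxᵢ)/9 − β/1 = 0, so β = Σxᵢyᵢ / (Σxᵢ² + σ²/τ²).
Σxᵢyᵢ = 1·5 + 6·12 + 2·7 + 2·5 = 101; Σxᵢ² = 45; σ²/τ² = 9.
β̂_MAP = 101 / (45 + 9) = 101/54 ≈ 1.870.

β̂_MAP = 1.870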